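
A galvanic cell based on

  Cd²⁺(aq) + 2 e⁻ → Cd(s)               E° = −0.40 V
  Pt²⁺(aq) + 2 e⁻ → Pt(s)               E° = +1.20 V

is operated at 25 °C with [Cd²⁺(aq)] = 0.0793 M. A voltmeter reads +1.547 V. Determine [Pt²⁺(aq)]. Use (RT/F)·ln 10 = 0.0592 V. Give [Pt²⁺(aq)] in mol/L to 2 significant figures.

Pt²⁺/Pt is the cathode (higher E°); E°cell = +1.20 − (−0.40) = +1.60 V with n = 2.
Since E = E° − (0.0592/n)·log Q, log Q = n(E° − E)/0.0592 = 1.791.
For Pt²⁺(aq) + Cd(s) → Pt(s) + Cd²⁺(aq), the reaction quotient is Q = [Cd²⁺(aq)] / [Pt²⁺(aq)].
Substituting the known concentrations and solving, log [Pt²⁺(aq)] = −2.892 and [Pt²⁺(aq)] = 0.0013 M.

0.0013 M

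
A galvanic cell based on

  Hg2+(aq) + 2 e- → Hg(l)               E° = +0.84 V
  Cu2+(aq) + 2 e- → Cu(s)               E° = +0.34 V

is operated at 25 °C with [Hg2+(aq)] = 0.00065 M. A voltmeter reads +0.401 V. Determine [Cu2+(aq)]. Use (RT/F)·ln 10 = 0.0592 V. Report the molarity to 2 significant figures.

1.4 M

Hg²⁺/Hg is the cathode (higher E°); E°cell = +0.84 − (+0.34) = +0.50 V with n = 2.
Rearranging E = E° − (0.0592/n)·log Q gives log Q = 2(+0.50 − (+0.401))/0.0592 = 3.345.
The balanced reaction is Hg2+(aq) + Cu(s) → Hg(l) + Cu2+(aq), so Q = [Cu2+(aq)] / [Hg2+(aq)].
Substituting the known concentrations and solving, log [Cu2+(aq)] = 0.158 and [Cu2+(aq)] = 1.4 M.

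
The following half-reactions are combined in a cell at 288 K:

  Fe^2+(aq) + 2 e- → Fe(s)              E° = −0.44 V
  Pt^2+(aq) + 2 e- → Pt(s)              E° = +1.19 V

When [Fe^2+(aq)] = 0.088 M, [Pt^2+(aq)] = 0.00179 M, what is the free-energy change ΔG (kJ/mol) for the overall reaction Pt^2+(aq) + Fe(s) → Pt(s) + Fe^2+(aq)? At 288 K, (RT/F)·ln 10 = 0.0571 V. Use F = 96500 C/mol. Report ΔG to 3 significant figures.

With Pt²⁺/Pt reduced at the cathode, E°cell = +1.19 − (−0.44) = +1.63 V and n = 2.
The reaction quotient is [Fe^2+(aq)] / [Pt^2+(aq)] = 49.2; by Nernst, E = +1.63 − (0.0571/2)(1.692) = +1.5817 V.
Finally ΔG = −nFE = −(2)(96500 C/mol)(+1.5817 V) = −305 kJ/mol.

−305 kJ/mol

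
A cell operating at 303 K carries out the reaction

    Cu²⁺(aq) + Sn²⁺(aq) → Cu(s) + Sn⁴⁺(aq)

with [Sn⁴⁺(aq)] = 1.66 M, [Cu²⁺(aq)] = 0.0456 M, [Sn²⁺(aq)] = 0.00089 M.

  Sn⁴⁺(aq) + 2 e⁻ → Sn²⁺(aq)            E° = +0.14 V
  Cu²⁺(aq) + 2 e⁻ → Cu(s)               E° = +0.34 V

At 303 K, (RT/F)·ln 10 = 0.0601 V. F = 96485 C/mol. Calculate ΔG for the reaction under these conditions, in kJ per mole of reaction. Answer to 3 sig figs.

The standard cell potential is +0.34 − (+0.14) = +0.20 V, with n = 2 electrons in the balanced equation.
The reaction quotient is [Sn⁴⁺(aq)] / ([Cu²⁺(aq)]·[Sn²⁺(aq)]) = 4.09×10^4; by Nernst, E = +0.20 − (0.0601/2)(4.612) = +0.0614 V.
Finally ΔG = −nFE = −(2)(96485 C/mol)(+0.0614 V) = −11.8 kJ/mol.

−11.8 kJ/mol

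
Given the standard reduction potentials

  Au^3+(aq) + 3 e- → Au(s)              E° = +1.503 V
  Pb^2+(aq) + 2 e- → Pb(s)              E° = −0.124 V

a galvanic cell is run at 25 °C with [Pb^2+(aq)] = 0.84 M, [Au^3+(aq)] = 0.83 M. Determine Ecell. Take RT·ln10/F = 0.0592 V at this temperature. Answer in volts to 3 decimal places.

Au³⁺/Au is reduced (cathode, E° = +1.503 V) and Pb²⁺/Pb is oxidized (anode).
E°cell = +1.503 − (−0.124) = +1.627 V, with n = 6 electrons transferred.
The balanced reaction is 2 Au^3+(aq) + 3 Pb(s) → 2 Au(s) + 3 Pb^2+(aq), so Q = [Pb^2+(aq)]^3 / [Au^3+(aq)]^2 = 0.86 and log Q = −0.065.
E = E° − (0.0592/n)·log Q = +1.627 − (0.0592/6)(−0.065) = +1.628 V.

+1.628 V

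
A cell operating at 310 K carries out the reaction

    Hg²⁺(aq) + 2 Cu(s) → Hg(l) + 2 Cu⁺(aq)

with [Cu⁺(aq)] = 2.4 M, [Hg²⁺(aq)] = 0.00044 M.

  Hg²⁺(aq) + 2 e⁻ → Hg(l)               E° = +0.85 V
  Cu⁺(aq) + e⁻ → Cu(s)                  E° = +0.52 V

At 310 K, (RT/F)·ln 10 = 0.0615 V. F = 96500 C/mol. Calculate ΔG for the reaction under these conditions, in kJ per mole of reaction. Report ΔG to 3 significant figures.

The standard cell potential is +0.85 − (+0.52) = +0.33 V, with n = 2 electrons in the balanced equation.
Here Q = [Cu⁺(aq)]^2 / [Hg²⁺(aq)] = 1.31×10^4 (log Q = 4.117), giving E = +0.33 − (0.0615/2)·(4.117) = +0.2034 V.
Then ΔG = −nFE = −2 × 96500 × +0.2034 J/mol = −39.3 kJ/mol.

−39.3 kJ/mol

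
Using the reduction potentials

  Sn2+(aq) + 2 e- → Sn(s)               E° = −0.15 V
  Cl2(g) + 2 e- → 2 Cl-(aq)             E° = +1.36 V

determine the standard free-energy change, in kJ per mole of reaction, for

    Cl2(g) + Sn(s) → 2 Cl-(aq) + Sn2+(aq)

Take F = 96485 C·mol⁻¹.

−291 kJ/mol

In the reaction as written Cl2(g) is reduced, so the Cl₂/Cl⁻ couple is the cathode and Sn²⁺/Sn is the anode.
E°cell = +1.36 − (−0.15) = +1.51 V; balancing electrons gives n = 2.
ΔG° = −nFE°cell = −(2)(96485)(+1.51) J/mol = −291 kJ/mol.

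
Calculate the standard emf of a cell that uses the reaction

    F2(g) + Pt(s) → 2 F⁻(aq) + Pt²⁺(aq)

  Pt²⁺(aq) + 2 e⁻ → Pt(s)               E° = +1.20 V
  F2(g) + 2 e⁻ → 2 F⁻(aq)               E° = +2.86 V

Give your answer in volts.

In the reaction as written, F2(g) is reduced (cathode) and Pt²⁺(aq) is produced by oxidation at the anode.
E°cell = E°(cathode) − E°(anode) = +2.86 − (+1.20) = +1.66 V.

+1.66 V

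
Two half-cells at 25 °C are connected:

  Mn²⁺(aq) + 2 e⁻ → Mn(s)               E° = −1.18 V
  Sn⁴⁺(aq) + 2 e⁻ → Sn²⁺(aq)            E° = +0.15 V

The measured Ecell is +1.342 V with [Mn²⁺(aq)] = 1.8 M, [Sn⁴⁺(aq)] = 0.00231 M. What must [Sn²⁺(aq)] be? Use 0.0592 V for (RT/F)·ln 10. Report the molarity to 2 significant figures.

The Sn⁴⁺/Sn²⁺ couple has the larger reduction potential, so it is the cathode: E°cell = +0.15 − (−1.18) = +1.33 V and n = 2.
From the Nernst equation, log Q = n(E° − E)/0.0592 = 2·(+1.33 − (+1.342))/0.0592 = −0.405.
Balancing electrons gives Sn⁴⁺(aq) + Mn(s) → Sn²⁺(aq) + Mn²⁺(aq); thus Q = ([Sn²⁺(aq)]·[Mn²⁺(aq)]) / [Sn⁴⁺(aq)].
Substituting the known concentrations and solving, log [Sn²⁺(aq)] = −3.297 and [Sn²⁺(aq)] = 0.00050 M.

0.00050 M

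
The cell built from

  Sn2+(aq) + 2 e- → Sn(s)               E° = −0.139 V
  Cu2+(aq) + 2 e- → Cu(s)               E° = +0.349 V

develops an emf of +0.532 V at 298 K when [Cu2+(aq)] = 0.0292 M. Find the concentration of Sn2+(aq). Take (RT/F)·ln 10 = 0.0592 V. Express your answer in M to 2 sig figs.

Cu²⁺/Cu is the cathode (higher E°); E°cell = +0.349 − (−0.139) = +0.488 V with n = 2.
Since E = E° − (0.0592/n)·log Q, log Q = n(E° − E)/0.0592 = −1.486.
The balanced reaction is Cu2+(aq) + Sn(s) → Cu(s) + Sn2+(aq), so Q = [Sn2+(aq)] / [Cu2+(aq)].
Isolating [Sn2+(aq)] in Q = 10^{−1.486} yields log [Sn2+(aq)] = −3.021, i.e. 0.00095 M.

0.00095 M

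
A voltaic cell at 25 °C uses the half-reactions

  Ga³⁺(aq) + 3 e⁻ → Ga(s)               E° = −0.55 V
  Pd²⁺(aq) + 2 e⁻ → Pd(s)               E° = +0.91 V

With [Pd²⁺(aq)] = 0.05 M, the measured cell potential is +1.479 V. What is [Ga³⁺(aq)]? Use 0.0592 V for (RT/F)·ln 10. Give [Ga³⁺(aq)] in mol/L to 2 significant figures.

0.0012 M

Pd²⁺/Pd is the cathode (higher E°); E°cell = +0.91 − (−0.55) = +1.46 V with n = 6.
Rearranging E = E° − (0.0592/n)·log Q gives log Q = 6(+1.46 − (+1.479))/0.0592 = −1.926.
The balanced reaction is 3 Pd²⁺(aq) + 2 Ga(s) → 3 Pd(s) + 2 Ga³⁺(aq), so Q = [Ga³⁺(aq)]^2 / [Pd²⁺(aq)]^3.
Solving for the unknown gives log [Ga³⁺(aq)] = −2.915, so [Ga³⁺(aq)] ≈ 0.0012 M.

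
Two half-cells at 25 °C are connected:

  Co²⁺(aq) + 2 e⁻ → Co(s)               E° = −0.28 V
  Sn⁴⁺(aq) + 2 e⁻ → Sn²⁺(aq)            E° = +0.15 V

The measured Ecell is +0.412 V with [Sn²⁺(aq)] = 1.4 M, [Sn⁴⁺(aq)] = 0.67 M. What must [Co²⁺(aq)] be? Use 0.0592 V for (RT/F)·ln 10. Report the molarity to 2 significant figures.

Sn⁴⁺/Sn²⁺ is the cathode (higher E°); E°cell = +0.15 − (−0.28) = +0.43 V with n = 2.
Since E = E° − (0.0592/n)·log Q, log Q = n(E° − E)/0.0592 = 0.608.
For Sn⁴⁺(aq) + Co(s) → Sn²⁺(aq) + Co²⁺(aq), the reaction quotient is Q = ([Sn²⁺(aq)]·[Co²⁺(aq)]) / [Sn⁴⁺(aq)].
Substituting the known concentrations and solving, log [Co²⁺(aq)] = 0.288 and [Co²⁺(aq)] = 1.9 M.

1.9 M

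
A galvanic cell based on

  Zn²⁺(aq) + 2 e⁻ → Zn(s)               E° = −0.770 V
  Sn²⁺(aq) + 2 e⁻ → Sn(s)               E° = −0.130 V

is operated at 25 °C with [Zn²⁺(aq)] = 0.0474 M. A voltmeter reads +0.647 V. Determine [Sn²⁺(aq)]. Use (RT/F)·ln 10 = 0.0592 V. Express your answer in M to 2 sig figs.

0.082 M

Sn²⁺/Sn is the cathode (higher E°); E°cell = −0.130 − (−0.770) = +0.640 V with n = 2.
Since E = E° − (0.0592/n)·log Q, log Q = n(E° − E)/0.0592 = −0.236.
For Sn²⁺(aq) + Zn(s) → Sn(s) + Zn²⁺(aq), the reaction quotient is Q = [Zn²⁺(aq)] / [Sn²⁺(aq)].
Substituting the known concentrations and solving, log [Sn²⁺(aq)] = −1.088 and [Sn²⁺(aq)] = 0.082 M.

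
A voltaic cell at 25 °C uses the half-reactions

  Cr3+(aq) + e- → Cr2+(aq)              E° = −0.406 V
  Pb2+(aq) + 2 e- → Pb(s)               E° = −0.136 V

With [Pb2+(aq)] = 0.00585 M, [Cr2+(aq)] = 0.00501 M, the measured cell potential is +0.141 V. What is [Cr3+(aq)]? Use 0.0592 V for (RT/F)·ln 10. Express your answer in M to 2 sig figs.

0.058 M

The Pb²⁺/Pb couple has the larger reduction potential, so it is the cathode: E°cell = −0.136 − (−0.406) = +0.270 V and n = 2.
From the Nernst equation, log Q = n(E° − E)/0.0592 = 2·(+0.270 − (+0.141))/0.0592 = 4.358.
Balancing electrons gives Pb2+(aq) + 2 Cr2+(aq) → Pb(s) + 2 Cr3+(aq); thus Q = [Cr3+(aq)]^2 / ([Pb2+(aq)]·[Cr2+(aq)]^2).
Substituting the known concentrations and solving, log [Cr3+(aq)] = −1.238 and [Cr3+(aq)] = 0.058 M.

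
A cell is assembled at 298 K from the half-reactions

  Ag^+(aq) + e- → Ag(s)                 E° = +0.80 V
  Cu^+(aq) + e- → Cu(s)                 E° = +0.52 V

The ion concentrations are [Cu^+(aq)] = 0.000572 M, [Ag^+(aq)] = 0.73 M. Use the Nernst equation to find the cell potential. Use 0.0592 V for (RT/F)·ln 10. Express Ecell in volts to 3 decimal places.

+0.464 V

The Ag⁺/Ag couple has the more positive E°, so it is the cathode; Cu⁺/Cu is the anode.
The standard potential is +0.80 − (+0.52) = +0.28 V and the balanced reaction transfers n = 1 electron.
Balancing gives Ag^+(aq) + Cu(s) → Ag(s) + Cu^+(aq); hence Q = [Cu^+(aq)] / [Ag^+(aq)] = 0.000784 (log Q = −3.106).
Applying E = E° − (RT ln10/nF)·log Q gives +0.28 − (0.0592/1)(−3.106) = +0.464 V.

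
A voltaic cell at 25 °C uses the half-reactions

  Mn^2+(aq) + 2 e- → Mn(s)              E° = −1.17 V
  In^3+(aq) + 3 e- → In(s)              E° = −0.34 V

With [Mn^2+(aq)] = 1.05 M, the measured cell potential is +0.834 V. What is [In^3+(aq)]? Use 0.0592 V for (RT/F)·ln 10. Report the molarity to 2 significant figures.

1.7 M

In³⁺/In is the cathode (higher E°); E°cell = −0.34 − (−1.17) = +0.83 V with n = 6.
Rearranging E = E° − (0.0592/n)·log Q gives log Q = 6(+0.83 − (+0.834))/0.0592 = −0.405.
For 2 In^3+(aq) + 3 Mn(s) → 2 In(s) + 3 Mn^2+(aq), the reaction quotient is Q = [Mn^2+(aq)]^3 / [In^3+(aq)]^2.
Isolating [In^3+(aq)] in Q = 10^{−0.405} yields log [In^3+(aq)] = 0.234, i.e. 1.7 M.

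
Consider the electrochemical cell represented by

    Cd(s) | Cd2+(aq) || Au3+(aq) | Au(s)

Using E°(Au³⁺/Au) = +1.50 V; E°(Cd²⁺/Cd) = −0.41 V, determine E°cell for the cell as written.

+1.91 V

By convention the left-hand electrode in cell notation is the anode (oxidation) and the right-hand electrode is the cathode (reduction).
E°cell = E°(right) − E°(left) = +1.50 − (−0.41) = +1.91 V.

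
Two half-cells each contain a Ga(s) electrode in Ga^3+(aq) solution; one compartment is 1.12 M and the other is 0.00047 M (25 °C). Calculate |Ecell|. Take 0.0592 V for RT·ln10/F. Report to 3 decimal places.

For a concentration cell E°cell = 0, since both electrodes use the same couple.
The compartment with the higher Ga^3+(aq) concentration (1.12 M) acts as the cathode; ions are reduced there and produced at the dilute (0.00047 M) anode.
With n = 3, Ecell = −(0.0592/3)·log([dilute]/[conc]) = −(0.0592/3)·log(0.00047/1.12) = +0.067 V.

0.067 V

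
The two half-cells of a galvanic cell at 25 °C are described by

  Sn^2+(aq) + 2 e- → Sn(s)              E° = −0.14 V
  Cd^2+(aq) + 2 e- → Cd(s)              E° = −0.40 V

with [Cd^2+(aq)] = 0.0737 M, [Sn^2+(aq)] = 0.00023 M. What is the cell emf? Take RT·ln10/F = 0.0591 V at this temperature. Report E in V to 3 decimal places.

+0.186 V

Since E°(Sn²⁺/Sn) > E°(Cd²⁺/Cd), Sn²⁺/Sn serves as the cathode.
E°cell = −0.14 − (−0.40) = +0.26 V, with n = 2 electrons transferred.
The balanced reaction is Sn^2+(aq) + Cd(s) → Sn(s) + Cd^2+(aq), so Q = [Cd^2+(aq)] / [Sn^2+(aq)] = 320 and log Q = 2.506.
By the Nernst equation, E = +0.26 − (0.0591/2)·(2.506) = +0.186 V.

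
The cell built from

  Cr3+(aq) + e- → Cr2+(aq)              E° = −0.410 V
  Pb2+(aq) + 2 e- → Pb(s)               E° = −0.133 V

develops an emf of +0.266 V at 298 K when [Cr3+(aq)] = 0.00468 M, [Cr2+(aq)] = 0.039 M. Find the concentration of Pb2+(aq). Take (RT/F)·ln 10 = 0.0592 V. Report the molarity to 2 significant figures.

0.0061 M

The Pb²⁺/Pb couple has the larger reduction potential, so it is the cathode: E°cell = −0.133 − (−0.410) = +0.277 V and n = 2.
From the Nernst equation, log Q = n(E° − E)/0.0592 = 2·(+0.277 − (+0.266))/0.0592 = 0.372.
Balancing electrons gives Pb2+(aq) + 2 Cr2+(aq) → Pb(s) + 2 Cr3+(aq); thus Q = [Cr3+(aq)]^2 / ([Pb2+(aq)]·[Cr2+(aq)]^2).
Substituting the known concentrations and solving, log [Pb2+(aq)] = −2.214 and [Pb2+(aq)] = 0.0061 M.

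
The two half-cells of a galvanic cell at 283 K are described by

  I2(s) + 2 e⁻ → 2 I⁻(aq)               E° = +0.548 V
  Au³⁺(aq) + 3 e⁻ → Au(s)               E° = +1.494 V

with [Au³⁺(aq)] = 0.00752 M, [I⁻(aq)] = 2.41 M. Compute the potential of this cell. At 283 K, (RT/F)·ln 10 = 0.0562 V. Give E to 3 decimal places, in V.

Au³⁺/Au is reduced (cathode, E° = +1.494 V) and I₂/I⁻ is oxidized (anode).
The standard potential is +1.494 − (+0.548) = +0.946 V and the balanced reaction transfers n = 6 electrons.
Balancing gives 2 Au³⁺(aq) + 6 I⁻(aq) → 2 Au(s) + 3 I2(s); hence Q = 1 / ([Au³⁺(aq)]^2·[I⁻(aq)]^6) = 90.3 (log Q = 1.955).
By the Nernst equation, E = +0.946 − (0.0562/6)·(1.955) = +0.928 V.

+0.928 V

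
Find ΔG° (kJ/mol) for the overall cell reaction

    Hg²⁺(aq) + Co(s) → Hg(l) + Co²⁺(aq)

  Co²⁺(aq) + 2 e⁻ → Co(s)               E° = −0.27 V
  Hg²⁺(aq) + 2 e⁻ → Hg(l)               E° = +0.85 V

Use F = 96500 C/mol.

−216 kJ/mol

In the reaction as written Hg²⁺(aq) is reduced, so the Hg²⁺/Hg couple is the cathode and Co²⁺/Co is the anode.
E°cell = +0.85 − (−0.27) = +1.12 V; balancing electrons gives n = 2.
ΔG° = −nFE°cell = −(2)(96500)(+1.12) J/mol = −216 kJ/mol.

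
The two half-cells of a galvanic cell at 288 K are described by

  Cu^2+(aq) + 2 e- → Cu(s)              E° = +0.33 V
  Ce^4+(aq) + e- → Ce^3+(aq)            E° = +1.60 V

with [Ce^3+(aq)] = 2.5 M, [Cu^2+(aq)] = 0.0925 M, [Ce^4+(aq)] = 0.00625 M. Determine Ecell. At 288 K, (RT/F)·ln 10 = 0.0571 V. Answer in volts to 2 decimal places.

Since E°(Ce⁴⁺/Ce³⁺) > E°(Cu²⁺/Cu), Ce⁴⁺/Ce³⁺ serves as the cathode.
The standard potential is +1.60 − (+0.33) = +1.27 V and the balanced reaction transfers n = 2 electrons.
For the overall reaction 2 Ce^4+(aq) + Cu(s) → 2 Ce^3+(aq) + Cu^2+(aq), Q = ([Ce^3+(aq)]^2·[Cu^2+(aq)]) / [Ce^4+(aq)]^2 = 1.48×10^4, giving log Q = 4.170.
By the Nernst equation, E = +1.27 − (0.0571/2)·(4.170) = +1.15 V.

+1.15 V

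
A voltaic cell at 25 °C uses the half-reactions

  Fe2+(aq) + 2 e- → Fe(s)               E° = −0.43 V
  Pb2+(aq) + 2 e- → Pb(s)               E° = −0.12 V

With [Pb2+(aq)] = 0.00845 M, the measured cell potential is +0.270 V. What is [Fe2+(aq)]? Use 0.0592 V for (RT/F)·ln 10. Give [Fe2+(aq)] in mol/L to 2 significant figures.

Pb²⁺/Pb is the cathode (higher E°); E°cell = −0.12 − (−0.43) = +0.31 V with n = 2.
Rearranging E = E° − (0.0592/n)·log Q gives log Q = 2(+0.31 − (+0.270))/0.0592 = 1.351.
Balancing electrons gives Pb2+(aq) + Fe(s) → Pb(s) + Fe2+(aq); thus Q = [Fe2+(aq)] / [Pb2+(aq)].
Substituting the known concentrations and solving, log [Fe2+(aq)] = −0.722 and [Fe2+(aq)] = 0.19 M.

0.19 M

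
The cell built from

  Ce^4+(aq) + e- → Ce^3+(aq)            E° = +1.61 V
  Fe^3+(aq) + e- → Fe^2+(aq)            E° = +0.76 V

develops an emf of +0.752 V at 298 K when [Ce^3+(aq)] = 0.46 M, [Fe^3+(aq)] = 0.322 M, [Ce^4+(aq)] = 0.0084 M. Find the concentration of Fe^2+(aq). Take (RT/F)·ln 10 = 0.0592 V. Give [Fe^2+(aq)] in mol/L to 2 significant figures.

With Ce⁴⁺/Ce³⁺ at the cathode and Fe³⁺/Fe²⁺ at the anode, E°cell = +1.61 − (+0.76) = +0.85 V (n = 1).
From the Nernst equation, log Q = n(E° − E)/0.0592 = 1·(+0.85 − (+0.752))/0.0592 = 1.655.
The balanced reaction is Ce^4+(aq) + Fe^2+(aq) → Ce^3+(aq) + Fe^3+(aq), so Q = ([Ce^3+(aq)]·[Fe^3+(aq)]) / ([Ce^4+(aq)]·[Fe^2+(aq)]).
Isolating [Fe^2+(aq)] in Q = 10^{1.655} yields log [Fe^2+(aq)] = −0.409, i.e. 0.39 M.

0.39 M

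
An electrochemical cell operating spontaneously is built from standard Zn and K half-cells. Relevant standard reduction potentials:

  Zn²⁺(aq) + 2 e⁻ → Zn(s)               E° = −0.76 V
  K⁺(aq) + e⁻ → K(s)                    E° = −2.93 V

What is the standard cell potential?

+2.17 V

Of the two couples in this cell, the one with the more positive reduction potential is reduced at the cathode: here that is Zn²⁺/Zn (−0.76 V); K⁺/K (−2.93 V) is the anode.
E°cell = E°(cathode) − E°(anode) = −0.76 − (−2.93) = +2.17 V.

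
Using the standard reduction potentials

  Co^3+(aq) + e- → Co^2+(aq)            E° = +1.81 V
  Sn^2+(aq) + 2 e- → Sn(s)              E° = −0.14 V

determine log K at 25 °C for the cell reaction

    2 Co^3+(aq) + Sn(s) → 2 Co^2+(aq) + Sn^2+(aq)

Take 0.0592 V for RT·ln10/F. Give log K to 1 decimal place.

log K = 65.9

The Co³⁺/Co²⁺ couple is reduced (cathode); E°cell = +1.81 − (−0.14) = +1.95 V with n = 2.
At equilibrium E = 0, so log K = nE°cell / 0.0592 = (2)(+1.95) / 0.0592 = 65.9.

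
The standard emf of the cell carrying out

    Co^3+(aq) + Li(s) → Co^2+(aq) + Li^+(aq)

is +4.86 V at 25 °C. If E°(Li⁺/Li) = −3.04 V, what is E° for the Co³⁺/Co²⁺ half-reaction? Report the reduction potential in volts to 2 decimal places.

+1.82 V

In the reaction as written the Co³⁺/Co²⁺ couple is reduced (cathode) and Li⁺/Li is oxidized (anode), so E°cell = E°(Co³⁺/Co²⁺) − E°(Li⁺/Li).
E°(Co³⁺/Co²⁺) = E°cell + E°(anode) = +4.86 + (−3.04) = +1.82 V.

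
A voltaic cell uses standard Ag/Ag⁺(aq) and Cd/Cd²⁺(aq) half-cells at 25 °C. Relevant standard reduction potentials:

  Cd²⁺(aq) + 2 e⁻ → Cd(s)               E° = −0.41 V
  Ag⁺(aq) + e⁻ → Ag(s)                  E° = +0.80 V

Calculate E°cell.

The Ag⁺/Ag couple has the higher E°, so Ag ion is reduced (cathode) and Cd is oxidized (anode).
E°cell = E°(cathode) − E°(anode) = +0.80 − (−0.41) = +1.21 V.

+1.21 V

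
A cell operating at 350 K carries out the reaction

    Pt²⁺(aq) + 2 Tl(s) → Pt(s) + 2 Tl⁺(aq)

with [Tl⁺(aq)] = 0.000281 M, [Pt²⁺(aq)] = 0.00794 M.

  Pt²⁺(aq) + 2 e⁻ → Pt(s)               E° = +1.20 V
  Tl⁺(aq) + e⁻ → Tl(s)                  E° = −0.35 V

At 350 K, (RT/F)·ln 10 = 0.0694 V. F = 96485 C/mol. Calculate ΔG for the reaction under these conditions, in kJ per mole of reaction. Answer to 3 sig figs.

E°cell = +1.20 − (−0.35) = +1.55 V; the balanced reaction transfers n = 2 electrons.
Q = [Tl⁺(aq)]^2 / [Pt²⁺(aq)] = 9.94×10^−6, so log Q = −5.002 and E = +1.55 − (0.0694/2)(−5.002) = +1.7236 V.
ΔG = −nFE = −(2)(96485)(+1.7236) J/mol = −333 kJ/mol.

−333 kJ/mol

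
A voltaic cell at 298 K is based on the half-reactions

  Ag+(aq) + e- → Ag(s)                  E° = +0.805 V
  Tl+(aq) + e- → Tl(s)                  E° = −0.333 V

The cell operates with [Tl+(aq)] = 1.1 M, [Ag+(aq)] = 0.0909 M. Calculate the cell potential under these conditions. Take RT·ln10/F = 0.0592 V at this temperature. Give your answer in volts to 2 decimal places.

The Ag⁺/Ag couple has the more positive E°, so it is the cathode; Tl⁺/Tl is the anode.
E°cell = +0.805 − (−0.333) = +1.138 V, with n = 1 electron transferred.
Balancing gives Ag+(aq) + Tl(s) → Ag(s) + Tl+(aq); hence Q = [Tl+(aq)] / [Ag+(aq)] = 12.1 (log Q = 1.083).
Applying E = E° − (RT ln10/nF)·log Q gives +1.138 − (0.0592/1)(1.083) = +1.07 V.

+1.07 V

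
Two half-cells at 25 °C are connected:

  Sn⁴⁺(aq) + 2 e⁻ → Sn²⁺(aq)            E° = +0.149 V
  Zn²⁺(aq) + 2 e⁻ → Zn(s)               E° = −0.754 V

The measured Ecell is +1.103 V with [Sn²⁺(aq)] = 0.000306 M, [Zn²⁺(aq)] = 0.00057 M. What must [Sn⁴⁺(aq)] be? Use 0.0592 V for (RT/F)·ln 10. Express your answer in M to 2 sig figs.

1.0 M

With Sn⁴⁺/Sn²⁺ at the cathode and Zn²⁺/Zn at the anode, E°cell = +0.149 − (−0.754) = +0.903 V (n = 2).
Rearranging E = E° − (0.0592/n)·log Q gives log Q = 2(+0.903 − (+1.103))/0.0592 = −6.757.
The balanced reaction is Sn⁴⁺(aq) + Zn(s) → Sn²⁺(aq) + Zn²⁺(aq), so Q = ([Sn²⁺(aq)]·[Zn²⁺(aq)]) / [Sn⁴⁺(aq)].
Solving for the unknown gives log [Sn⁴⁺(aq)] = −0.001, so [Sn⁴⁺(aq)] ≈ 1.0 M.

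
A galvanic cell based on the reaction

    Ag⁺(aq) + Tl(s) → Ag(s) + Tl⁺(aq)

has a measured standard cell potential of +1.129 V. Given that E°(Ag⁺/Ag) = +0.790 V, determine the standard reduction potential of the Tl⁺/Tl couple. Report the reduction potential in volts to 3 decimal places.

In the reaction as written the Ag⁺/Ag couple is reduced (cathode) and Tl⁺/Tl is oxidized (anode), so E°cell = E°(Ag⁺/Ag) − E°(Tl⁺/Tl).
E°(Tl⁺/Tl) = E°(cathode) − E°cell = +0.790 − (+1.129) = −0.339 V.

−0.339 V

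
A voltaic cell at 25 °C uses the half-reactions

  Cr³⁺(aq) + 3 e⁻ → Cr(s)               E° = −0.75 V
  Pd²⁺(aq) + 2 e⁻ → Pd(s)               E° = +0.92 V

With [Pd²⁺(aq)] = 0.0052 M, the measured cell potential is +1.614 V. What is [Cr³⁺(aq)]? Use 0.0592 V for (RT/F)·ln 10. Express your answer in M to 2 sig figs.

Pd²⁺/Pd is the cathode (higher E°); E°cell = +0.92 − (−0.75) = +1.67 V with n = 6.
Since E = E° − (0.0592/n)·log Q, log Q = n(E° − E)/0.0592 = 5.676.
The balanced reaction is 3 Pd²⁺(aq) + 2 Cr(s) → 3 Pd(s) + 2 Cr³⁺(aq), so Q = [Cr³⁺(aq)]^2 / [Pd²⁺(aq)]^3.
Isolating [Cr³⁺(aq)] in Q = 10^{5.676} yields log [Cr³⁺(aq)] = −0.588, i.e. 0.26 M.

0.26 M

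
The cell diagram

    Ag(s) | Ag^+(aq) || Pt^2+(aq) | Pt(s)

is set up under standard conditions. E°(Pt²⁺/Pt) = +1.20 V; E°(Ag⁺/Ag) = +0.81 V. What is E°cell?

By convention the left-hand electrode in cell notation is the anode (oxidation) and the right-hand electrode is the cathode (reduction).
E°cell = E°(right) − E°(left) = +1.20 − (+0.81) = +0.39 V.

+0.39 V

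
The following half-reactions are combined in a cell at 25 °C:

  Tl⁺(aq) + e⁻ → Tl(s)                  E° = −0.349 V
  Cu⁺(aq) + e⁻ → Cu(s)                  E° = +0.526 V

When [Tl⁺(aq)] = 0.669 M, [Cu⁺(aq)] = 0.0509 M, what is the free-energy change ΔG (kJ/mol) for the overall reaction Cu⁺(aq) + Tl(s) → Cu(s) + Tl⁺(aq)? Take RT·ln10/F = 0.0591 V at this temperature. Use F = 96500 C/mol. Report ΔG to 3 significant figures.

−78.1 kJ/mol

E°cell = +0.526 − (−0.349) = +0.875 V; the balanced reaction transfers n = 1 electron.
The reaction quotient is [Tl⁺(aq)] / [Cu⁺(aq)] = 13.1; by Nernst, E = +0.875 − (0.0591/1)(1.119) = +0.8089 V.
Then ΔG = −nFE = −1 × 96500 × +0.8089 J/mol = −78.1 kJ/mol.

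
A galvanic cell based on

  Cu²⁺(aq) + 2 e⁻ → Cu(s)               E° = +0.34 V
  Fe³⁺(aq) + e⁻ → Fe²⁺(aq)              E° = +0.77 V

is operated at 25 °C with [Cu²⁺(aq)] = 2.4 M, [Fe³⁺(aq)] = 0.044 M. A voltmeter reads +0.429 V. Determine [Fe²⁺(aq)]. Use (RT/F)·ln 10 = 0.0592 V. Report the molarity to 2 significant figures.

0.030 M

Fe³⁺/Fe²⁺ is the cathode (higher E°); E°cell = +0.77 − (+0.34) = +0.43 V with n = 2.
Rearranging E = E° − (0.0592/n)·log Q gives log Q = 2(+0.43 − (+0.429))/0.0592 = 0.034.
For 2 Fe³⁺(aq) + Cu(s) → 2 Fe²⁺(aq) + Cu²⁺(aq), the reaction quotient is Q = ([Fe²⁺(aq)]^2·[Cu²⁺(aq)]) / [Fe³⁺(aq)]^2.
Substituting the known concentrations and solving, log [Fe²⁺(aq)] = −1.530 and [Fe²⁺(aq)] = 0.030 M.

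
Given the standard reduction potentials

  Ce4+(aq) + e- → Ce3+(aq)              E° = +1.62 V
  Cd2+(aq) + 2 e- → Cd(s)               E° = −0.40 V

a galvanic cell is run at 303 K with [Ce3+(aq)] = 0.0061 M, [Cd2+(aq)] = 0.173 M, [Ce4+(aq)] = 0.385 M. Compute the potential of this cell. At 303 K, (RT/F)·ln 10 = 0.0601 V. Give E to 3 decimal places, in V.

+2.151 V

Since E°(Ce⁴⁺/Ce³⁺) > E°(Cd²⁺/Cd), Ce⁴⁺/Ce³⁺ serves as the cathode.
E°cell = E°cat − E°an = +1.62 − (−0.40) = +2.02 V; n = 2.
Balancing gives 2 Ce4+(aq) + Cd(s) → 2 Ce3+(aq) + Cd2+(aq); hence Q = ([Ce3+(aq)]^2·[Cd2+(aq)]) / [Ce4+(aq)]^2 = 4.34×10^−5 (log Q = −4.362).
Applying E = E° − (RT ln10/nF)·log Q gives +2.02 − (0.0601/2)(−4.362) = +2.151 V.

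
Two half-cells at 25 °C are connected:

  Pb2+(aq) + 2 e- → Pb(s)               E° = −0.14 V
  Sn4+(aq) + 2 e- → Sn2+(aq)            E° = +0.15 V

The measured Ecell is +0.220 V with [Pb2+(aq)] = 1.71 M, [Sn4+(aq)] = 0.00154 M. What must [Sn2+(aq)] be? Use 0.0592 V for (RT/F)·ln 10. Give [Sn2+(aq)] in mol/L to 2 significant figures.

0.21 M

Sn⁴⁺/Sn²⁺ is the cathode (higher E°); E°cell = +0.15 − (−0.14) = +0.29 V with n = 2.
Rearranging E = E° − (0.0592/n)·log Q gives log Q = 2(+0.29 − (+0.220))/0.0592 = 2.365.
For Sn4+(aq) + Pb(s) → Sn2+(aq) + Pb2+(aq), the reaction quotient is Q = ([Sn2+(aq)]·[Pb2+(aq)]) / [Sn4+(aq)].
Solving for the unknown gives log [Sn2+(aq)] = −0.680, so [Sn2+(aq)] ≈ 0.21 M.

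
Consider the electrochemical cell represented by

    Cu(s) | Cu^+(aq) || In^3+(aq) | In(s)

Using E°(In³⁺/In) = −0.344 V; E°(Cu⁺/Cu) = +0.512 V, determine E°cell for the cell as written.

By convention the left-hand electrode in cell notation is the anode (oxidation) and the right-hand electrode is the cathode (reduction).
E°cell = E°(right) − E°(left) = −0.344 − (+0.512) = −0.856 V.
The negative sign shows that, as written, the cell would require an external voltage to drive the reaction.

−0.856 V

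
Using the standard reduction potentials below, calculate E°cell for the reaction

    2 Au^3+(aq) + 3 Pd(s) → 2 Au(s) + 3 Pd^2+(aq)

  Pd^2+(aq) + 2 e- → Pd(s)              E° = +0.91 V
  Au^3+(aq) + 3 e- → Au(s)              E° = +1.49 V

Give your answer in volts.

In the reaction as written, Au^3+(aq) is reduced (cathode) and Pd^2+(aq) is produced by oxidation at the anode.
E°cell = E°(cathode) − E°(anode) = +1.49 − (+0.91) = +0.58 V.

+0.58 V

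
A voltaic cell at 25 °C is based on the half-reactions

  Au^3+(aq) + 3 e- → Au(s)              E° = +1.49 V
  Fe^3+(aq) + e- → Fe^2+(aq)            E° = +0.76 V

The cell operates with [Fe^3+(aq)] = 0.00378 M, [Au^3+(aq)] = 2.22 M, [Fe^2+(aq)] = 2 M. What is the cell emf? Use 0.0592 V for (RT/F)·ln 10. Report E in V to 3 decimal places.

+0.898 V

Since E°(Au³⁺/Au) > E°(Fe³⁺/Fe²⁺), Au³⁺/Au serves as the cathode.
The standard potential is +1.49 − (+0.76) = +0.73 V and the balanced reaction transfers n = 3 electrons.
Balancing gives Au^3+(aq) + 3 Fe^2+(aq) → Au(s) + 3 Fe^3+(aq); hence Q = [Fe^3+(aq)]^3 / ([Au^3+(aq)]·[Fe^2+(aq)]^3) = 3.04×10^−9 (log Q = −8.517).
E = E° − (0.0592/n)·log Q = +0.73 − (0.0592/3)(−8.517) = +0.898 V.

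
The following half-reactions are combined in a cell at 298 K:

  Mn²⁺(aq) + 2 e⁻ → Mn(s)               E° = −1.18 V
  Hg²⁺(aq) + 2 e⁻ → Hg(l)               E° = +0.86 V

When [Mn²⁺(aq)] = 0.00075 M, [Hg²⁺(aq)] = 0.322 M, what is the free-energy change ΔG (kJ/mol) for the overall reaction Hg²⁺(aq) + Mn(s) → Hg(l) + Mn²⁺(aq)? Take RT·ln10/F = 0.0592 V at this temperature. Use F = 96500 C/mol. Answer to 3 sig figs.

−409 kJ/mol

E°cell = +0.86 − (−1.18) = +2.04 V; the balanced reaction transfers n = 2 electrons.
Here Q = [Mn²⁺(aq)] / [Hg²⁺(aq)] = 0.00233 (log Q = −2.633), giving E = +2.04 − (0.0592/2)·(−2.633) = +2.1179 V.
ΔG = −nFE = −(2)(96500)(+2.1179) J/mol = −409 kJ/mol.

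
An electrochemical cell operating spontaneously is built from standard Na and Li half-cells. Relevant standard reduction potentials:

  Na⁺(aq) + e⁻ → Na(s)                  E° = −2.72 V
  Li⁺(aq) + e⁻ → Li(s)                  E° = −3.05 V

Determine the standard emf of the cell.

+0.33 V

Of the two couples in this cell, the one with the more positive reduction potential is reduced at the cathode: here that is Na⁺/Na (−2.72 V); Li⁺/Li (−3.05 V) is the anode.
E°cell = E°(cathode) − E°(anode) = −2.72 − (−3.05) = +0.33 V.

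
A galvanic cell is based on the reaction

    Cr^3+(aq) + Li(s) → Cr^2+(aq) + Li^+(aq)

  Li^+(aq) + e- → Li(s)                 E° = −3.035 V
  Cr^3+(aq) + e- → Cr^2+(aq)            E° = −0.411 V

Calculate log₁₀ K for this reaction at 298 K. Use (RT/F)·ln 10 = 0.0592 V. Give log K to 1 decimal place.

The Cr³⁺/Cr²⁺ couple is reduced (cathode); E°cell = −0.411 − (−3.035) = +2.624 V with n = 1.
At equilibrium E = 0, so log K = nE°cell / 0.0592 = (1)(+2.624) / 0.0592 = 44.3.

log K = 44.3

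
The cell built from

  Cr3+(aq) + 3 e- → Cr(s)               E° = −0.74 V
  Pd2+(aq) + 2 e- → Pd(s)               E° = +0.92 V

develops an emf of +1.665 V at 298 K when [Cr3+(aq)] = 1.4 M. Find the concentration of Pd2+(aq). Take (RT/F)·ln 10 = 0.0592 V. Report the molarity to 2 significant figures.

1.8 M

The Pd²⁺/Pd couple has the larger reduction potential, so it is the cathode: E°cell = +0.92 − (−0.74) = +1.66 V and n = 6.
From the Nernst equation, log Q = n(E° − E)/0.0592 = 6·(+1.66 − (+1.665))/0.0592 = −0.507.
For 3 Pd2+(aq) + 2 Cr(s) → 3 Pd(s) + 2 Cr3+(aq), the reaction quotient is Q = [Cr3+(aq)]^2 / [Pd2+(aq)]^3.
Isolating [Pd2+(aq)] in Q = 10^{−0.507} yields log [Pd2+(aq)] = 0.266, i.e. 1.8 M.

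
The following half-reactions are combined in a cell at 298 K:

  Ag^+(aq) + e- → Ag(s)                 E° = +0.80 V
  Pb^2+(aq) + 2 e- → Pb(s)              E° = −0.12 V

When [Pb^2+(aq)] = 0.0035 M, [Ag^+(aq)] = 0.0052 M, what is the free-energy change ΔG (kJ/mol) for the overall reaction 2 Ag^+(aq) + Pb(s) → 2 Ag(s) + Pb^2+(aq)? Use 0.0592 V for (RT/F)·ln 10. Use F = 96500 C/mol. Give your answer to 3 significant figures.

−165 kJ/mol

With Ag⁺/Ag reduced at the cathode, E°cell = +0.80 − (−0.12) = +0.92 V and n = 2.
Q = [Pb^2+(aq)] / [Ag^+(aq)]^2 = 129, so log Q = 2.112 and E = +0.92 − (0.0592/2)(2.112) = +0.8575 V.
Then ΔG = −nFE = −2 × 96500 × +0.8575 J/mol = −165 kJ/mol.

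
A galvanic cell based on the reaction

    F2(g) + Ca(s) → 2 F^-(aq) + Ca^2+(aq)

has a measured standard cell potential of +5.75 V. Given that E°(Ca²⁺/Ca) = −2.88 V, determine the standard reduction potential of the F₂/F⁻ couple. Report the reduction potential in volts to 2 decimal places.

In the reaction as written the F₂/F⁻ couple is reduced (cathode) and Ca²⁺/Ca is oxidized (anode), so E°cell = E°(F₂/F⁻) − E°(Ca²⁺/Ca).
E°(F₂/F⁻) = E°cell + E°(anode) = +5.75 + (−2.88) = +2.87 V.

+2.87 V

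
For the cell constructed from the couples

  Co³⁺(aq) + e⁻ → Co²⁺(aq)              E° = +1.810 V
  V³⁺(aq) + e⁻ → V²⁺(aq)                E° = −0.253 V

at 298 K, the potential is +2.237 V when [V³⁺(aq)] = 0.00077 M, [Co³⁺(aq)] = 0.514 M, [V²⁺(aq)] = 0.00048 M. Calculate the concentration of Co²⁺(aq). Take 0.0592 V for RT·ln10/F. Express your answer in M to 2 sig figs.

0.00037 M

Co³⁺/Co²⁺ is the cathode (higher E°); E°cell = +1.810 − (−0.253) = +2.063 V with n = 1.
Rearranging E = E° − (0.0592/n)·log Q gives log Q = 1(+2.063 − (+2.237))/0.0592 = −2.939.
The balanced reaction is Co³⁺(aq) + V²⁺(aq) → Co²⁺(aq) + V³⁺(aq), so Q = ([Co²⁺(aq)]·[V³⁺(aq)]) / ([Co³⁺(aq)]·[V²⁺(aq)]).
Solving for the unknown gives log [Co²⁺(aq)] = −3.433, so [Co²⁺(aq)] ≈ 0.00037 M.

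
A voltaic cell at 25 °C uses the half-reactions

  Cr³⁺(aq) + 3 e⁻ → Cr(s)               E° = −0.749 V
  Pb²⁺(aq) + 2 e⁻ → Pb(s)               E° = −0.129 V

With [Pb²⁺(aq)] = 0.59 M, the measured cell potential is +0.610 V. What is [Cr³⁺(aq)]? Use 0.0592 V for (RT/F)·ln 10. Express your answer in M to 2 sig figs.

1.5 M

The Pb²⁺/Pb couple has the larger reduction potential, so it is the cathode: E°cell = −0.129 − (−0.749) = +0.620 V and n = 6.
From the Nernst equation, log Q = n(E° − E)/0.0592 = 6·(+0.620 − (+0.610))/0.0592 = 1.014.
The balanced reaction is 3 Pb²⁺(aq) + 2 Cr(s) → 3 Pb(s) + 2 Cr³⁺(aq), so Q = [Cr³⁺(aq)]^2 / [Pb²⁺(aq)]^3.
Substituting the known concentrations and solving, log [Cr³⁺(aq)] = 0.163 and [Cr³⁺(aq)] = 1.5 M.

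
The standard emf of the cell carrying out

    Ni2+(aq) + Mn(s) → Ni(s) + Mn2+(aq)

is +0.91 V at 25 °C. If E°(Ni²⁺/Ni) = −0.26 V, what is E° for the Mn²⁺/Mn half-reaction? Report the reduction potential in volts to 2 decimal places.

−1.17 V

In the reaction as written the Ni²⁺/Ni couple is reduced (cathode) and Mn²⁺/Mn is oxidized (anode), so E°cell = E°(Ni²⁺/Ni) − E°(Mn²⁺/Mn).
E°(Mn²⁺/Mn) = E°(cathode) − E°cell = −0.26 − (+0.91) = −1.17 V.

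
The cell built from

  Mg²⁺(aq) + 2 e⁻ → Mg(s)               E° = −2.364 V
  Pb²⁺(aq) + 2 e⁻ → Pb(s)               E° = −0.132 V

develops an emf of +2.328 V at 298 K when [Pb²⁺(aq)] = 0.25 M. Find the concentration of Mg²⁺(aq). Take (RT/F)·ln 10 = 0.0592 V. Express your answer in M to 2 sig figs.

With Pb²⁺/Pb at the cathode and Mg²⁺/Mg at the anode, E°cell = −0.132 − (−2.364) = +2.232 V (n = 2).
Rearranging E = E° − (0.0592/n)·log Q gives log Q = 2(+2.232 − (+2.328))/0.0592 = −3.243.
For Pb²⁺(aq) + Mg(s) → Pb(s) + Mg²⁺(aq), the reaction quotient is Q = [Mg²⁺(aq)] / [Pb²⁺(aq)].
Substituting the known concentrations and solving, log [Mg²⁺(aq)] = −3.845 and [Mg²⁺(aq)] = 0.00014 M.

0.00014 M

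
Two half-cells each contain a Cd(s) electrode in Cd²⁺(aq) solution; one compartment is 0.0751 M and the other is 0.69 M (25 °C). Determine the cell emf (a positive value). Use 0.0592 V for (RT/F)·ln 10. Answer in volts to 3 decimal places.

0.029 V

For a concentration cell E°cell = 0, since both electrodes use the same couple.
The compartment with the higher Cd²⁺(aq) concentration (0.69 M) acts as the cathode; ions are reduced there and produced at the dilute (0.0751 M) anode.
With n = 2, Ecell = −(0.0592/2)·log([dilute]/[conc]) = −(0.0592/2)·log(0.0751/0.69) = +0.029 V.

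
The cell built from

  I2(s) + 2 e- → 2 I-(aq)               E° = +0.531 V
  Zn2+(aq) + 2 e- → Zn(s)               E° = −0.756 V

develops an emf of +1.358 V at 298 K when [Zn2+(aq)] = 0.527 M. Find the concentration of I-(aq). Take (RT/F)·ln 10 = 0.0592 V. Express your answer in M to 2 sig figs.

0.087 M

With I₂/I⁻ at the cathode and Zn²⁺/Zn at the anode, E°cell = +0.531 − (−0.756) = +1.287 V (n = 2).
Since E = E° − (0.0592/n)·log Q, log Q = n(E° − E)/0.0592 = −2.399.
For I2(s) + Zn(s) → 2 I-(aq) + Zn2+(aq), the reaction quotient is Q = [I-(aq)]^2·[Zn2+(aq)].
Isolating [I-(aq)] in Q = 10^{−2.399} yields log [I-(aq)] = −1.060, i.e. 0.087 M.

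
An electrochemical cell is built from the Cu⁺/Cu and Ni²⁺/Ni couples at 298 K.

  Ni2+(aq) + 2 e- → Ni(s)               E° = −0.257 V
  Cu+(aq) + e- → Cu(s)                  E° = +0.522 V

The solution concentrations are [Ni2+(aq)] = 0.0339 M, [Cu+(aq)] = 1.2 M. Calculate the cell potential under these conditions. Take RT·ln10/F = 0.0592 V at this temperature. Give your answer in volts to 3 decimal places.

Cu⁺/Cu is reduced (cathode, E° = +0.522 V) and Ni²⁺/Ni is oxidized (anode).
E°cell = +0.522 − (−0.257) = +0.779 V, with n = 2 electrons transferred.
The balanced reaction is 2 Cu+(aq) + Ni(s) → 2 Cu(s) + Ni2+(aq), so Q = [Ni2+(aq)] / [Cu+(aq)]^2 = 0.0235 and log Q = −1.628.
Applying E = E° − (RT ln10/nF)·log Q gives +0.779 − (0.0592/2)(−1.628) = +0.827 V.

+0.827 V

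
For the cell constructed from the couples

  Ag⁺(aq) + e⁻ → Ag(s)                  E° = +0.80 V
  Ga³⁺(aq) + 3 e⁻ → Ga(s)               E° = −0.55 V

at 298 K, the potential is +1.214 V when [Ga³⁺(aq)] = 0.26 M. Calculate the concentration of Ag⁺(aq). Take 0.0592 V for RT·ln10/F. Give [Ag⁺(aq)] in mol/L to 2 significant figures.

With Ag⁺/Ag at the cathode and Ga³⁺/Ga at the anode, E°cell = +0.80 − (−0.55) = +1.35 V (n = 3).
Since E = E° − (0.0592/n)·log Q, log Q = n(E° − E)/0.0592 = 6.892.
For 3 Ag⁺(aq) + Ga(s) → 3 Ag(s) + Ga³⁺(aq), the reaction quotient is Q = [Ga³⁺(aq)] / [Ag⁺(aq)]^3.
Substituting the known concentrations and solving, log [Ag⁺(aq)] = −2.492 and [Ag⁺(aq)] = 0.0032 M.

0.0032 M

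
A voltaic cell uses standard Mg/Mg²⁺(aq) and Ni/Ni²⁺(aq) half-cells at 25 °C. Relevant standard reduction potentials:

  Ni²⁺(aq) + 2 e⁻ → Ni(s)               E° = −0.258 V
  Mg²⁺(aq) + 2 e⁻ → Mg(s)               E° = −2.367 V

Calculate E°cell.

Of the two couples in this cell, the one with the more positive reduction potential is reduced at the cathode: here that is Ni²⁺/Ni (−0.258 V); Mg²⁺/Mg (−2.367 V) is the anode.
E°cell = E°(cathode) − E°(anode) = −0.258 − (−2.367) = +2.109 V.

+2.109 V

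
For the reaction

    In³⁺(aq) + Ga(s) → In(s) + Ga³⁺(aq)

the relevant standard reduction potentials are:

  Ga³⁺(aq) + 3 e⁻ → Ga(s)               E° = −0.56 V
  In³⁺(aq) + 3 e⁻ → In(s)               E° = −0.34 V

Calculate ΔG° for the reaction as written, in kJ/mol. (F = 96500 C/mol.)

In the reaction as written In³⁺(aq) is reduced, so the In³⁺/In couple is the cathode and Ga³⁺/Ga is the anode.
E°cell = −0.34 − (−0.56) = +0.22 V; balancing electrons gives n = 3.
ΔG° = −nFE°cell = −(3)(96500)(+0.22) J/mol = −63.7 kJ/mol.

−63.7 kJ/mol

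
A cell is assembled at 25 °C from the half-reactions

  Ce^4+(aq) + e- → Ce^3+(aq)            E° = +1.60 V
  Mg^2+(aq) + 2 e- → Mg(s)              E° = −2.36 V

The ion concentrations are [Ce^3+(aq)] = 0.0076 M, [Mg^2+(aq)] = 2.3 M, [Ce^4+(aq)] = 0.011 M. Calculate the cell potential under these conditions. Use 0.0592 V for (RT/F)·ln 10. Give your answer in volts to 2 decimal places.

+3.96 V

Ce⁴⁺/Ce³⁺ is reduced (cathode, E° = +1.60 V) and Mg²⁺/Mg is oxidized (anode).
E°cell = E°cat − E°an = +1.60 − (−2.36) = +3.96 V; n = 2.
The balanced reaction is 2 Ce^4+(aq) + Mg(s) → 2 Ce^3+(aq) + Mg^2+(aq), so Q = ([Ce^3+(aq)]^2·[Mg^2+(aq)]) / [Ce^4+(aq)]^2 = 1.1 and log Q = 0.041.
E = E° − (0.0592/n)·log Q = +3.96 − (0.0592/2)(0.041) = +3.96 V.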